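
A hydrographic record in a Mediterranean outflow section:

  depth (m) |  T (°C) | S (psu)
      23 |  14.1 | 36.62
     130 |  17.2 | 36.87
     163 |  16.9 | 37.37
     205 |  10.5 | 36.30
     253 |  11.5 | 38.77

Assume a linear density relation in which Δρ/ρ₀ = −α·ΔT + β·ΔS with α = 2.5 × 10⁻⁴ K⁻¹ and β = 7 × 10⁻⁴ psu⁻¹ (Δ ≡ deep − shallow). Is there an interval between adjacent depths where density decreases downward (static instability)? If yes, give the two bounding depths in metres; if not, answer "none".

Evaluate Δρ/ρ₀ = −αΔT + βΔS across each adjacent pair:
  23–130 m: −αΔT+βΔS = −(2.5 × 10⁻⁴)(+3.1)+(7 × 10⁻⁴)(+0.25) = -6.0 × 10⁻⁴ → UNSTABLE
  130–163 m: −αΔT+βΔS = −(2.5 × 10⁻⁴)(-0.3)+(7 × 10⁻⁴)(+0.50) = 4.2 × 10⁻⁴ → stable
  163–205 m: −αΔT+βΔS = −(2.5 × 10⁻⁴)(-6.4)+(7 × 10⁻⁴)(-1.07) = 8.5 × 10⁻⁴ → stable
  205–253 m: −αΔT+βΔS = −(2.5 × 10⁻⁴)(+1.0)+(7 × 10⁻⁴)(+2.47) = 1.5 × 10⁻³ → stable
The 23–130 m interval has Δρ < 0: lighter water underlies denser water.

23–130 m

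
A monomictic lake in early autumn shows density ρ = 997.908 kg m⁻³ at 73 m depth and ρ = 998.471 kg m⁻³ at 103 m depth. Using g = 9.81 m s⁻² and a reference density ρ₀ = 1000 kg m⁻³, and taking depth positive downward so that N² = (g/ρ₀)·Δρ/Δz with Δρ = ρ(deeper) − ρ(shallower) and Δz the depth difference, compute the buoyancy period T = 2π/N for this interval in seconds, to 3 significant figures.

Δρ = 998.471 − 997.908 = 0.563 kg m⁻³ over Δz = 103 − 73 = 30 m.
N² = (9.81/1000) × (0.563/30) = 1.8410 × 10⁻⁴ s⁻².
N = √(1.8410 × 10⁻⁴) = 0.013568 rad s⁻¹, so T = 2π/N = 463.09 s ≈ 463 s.
Since Δρ > 0 the layer is stably stratified.

463 s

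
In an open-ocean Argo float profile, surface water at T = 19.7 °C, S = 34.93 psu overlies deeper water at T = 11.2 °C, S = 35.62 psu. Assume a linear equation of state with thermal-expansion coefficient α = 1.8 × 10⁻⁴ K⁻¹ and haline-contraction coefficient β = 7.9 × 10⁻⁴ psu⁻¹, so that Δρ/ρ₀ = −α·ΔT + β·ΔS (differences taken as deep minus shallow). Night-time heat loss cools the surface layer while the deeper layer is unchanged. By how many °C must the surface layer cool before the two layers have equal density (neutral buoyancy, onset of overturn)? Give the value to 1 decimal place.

Neutral buoyancy requires Δρ = 0, i.e. −α(T_deep − T_surf′) + β(S_deep − S_surf) = 0.
T_surf′ = T_deep − (β/α)·ΔS = 11.2 − (7.9 × 10⁻⁴/1.8 × 10⁻⁴)·(+0.69) = 8.172 °C.
Cooling required: 19.7 − (8.172) = 11.528 °C.

11.5 °C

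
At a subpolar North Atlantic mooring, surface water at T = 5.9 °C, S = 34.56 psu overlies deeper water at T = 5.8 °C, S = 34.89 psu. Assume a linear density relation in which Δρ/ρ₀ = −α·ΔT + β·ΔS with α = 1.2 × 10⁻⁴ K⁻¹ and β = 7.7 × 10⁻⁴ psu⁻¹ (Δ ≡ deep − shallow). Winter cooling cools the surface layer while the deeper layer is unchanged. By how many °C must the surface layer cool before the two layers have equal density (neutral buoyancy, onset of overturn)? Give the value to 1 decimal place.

Neutral buoyancy requires Δρ = 0, i.e. −α(T_deep − T_surf′) + β(S_deep − S_surf) = 0.
T_surf′ = T_deep − (β/α)·ΔS = 5.8 − (7.7 × 10⁻⁴/1.2 × 10⁻⁴)·(+0.33) = 3.683 °C.
Cooling required: 5.9 − (3.683) = 2.217 °C.

2.2 °C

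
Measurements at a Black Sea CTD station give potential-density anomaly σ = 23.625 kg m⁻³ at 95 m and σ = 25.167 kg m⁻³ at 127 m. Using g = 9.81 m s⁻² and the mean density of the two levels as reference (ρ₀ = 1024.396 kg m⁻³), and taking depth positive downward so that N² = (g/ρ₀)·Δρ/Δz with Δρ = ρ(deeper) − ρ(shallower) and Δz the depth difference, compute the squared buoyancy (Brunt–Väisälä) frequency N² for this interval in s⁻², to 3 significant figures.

Δρ = 1025.167 − 1023.625 = 1.542 kg m⁻³ over Δz = 127 − 95 = 32 m.
N² = (9.81/1024.396) × (1.542/32) = 4.6146 × 10⁻⁴ s⁻² ≈ 4.61 × 10⁻⁴ s⁻².
N² > 0, so the interval is statically stable.

4.61 × 10⁻⁴ s⁻²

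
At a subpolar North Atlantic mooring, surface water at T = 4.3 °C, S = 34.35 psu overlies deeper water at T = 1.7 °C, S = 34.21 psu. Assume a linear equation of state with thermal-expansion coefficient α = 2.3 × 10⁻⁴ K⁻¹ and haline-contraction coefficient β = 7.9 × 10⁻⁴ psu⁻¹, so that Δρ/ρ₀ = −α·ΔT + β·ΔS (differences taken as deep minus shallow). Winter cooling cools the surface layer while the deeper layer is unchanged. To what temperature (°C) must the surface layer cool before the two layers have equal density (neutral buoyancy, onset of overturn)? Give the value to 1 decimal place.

Neutral buoyancy requires Δρ = 0, i.e. −α(T_deep − T_surf′) + β(S_deep − S_surf) = 0.
T_surf′ = T_deep − (β/α)·ΔS = 1.7 − (7.9 × 10⁻⁴/2.3 × 10⁻⁴)·(-0.14) = 2.181 °C.
Cooling required: 4.3 − (2.181) = 2.119 °C.

2.2 °C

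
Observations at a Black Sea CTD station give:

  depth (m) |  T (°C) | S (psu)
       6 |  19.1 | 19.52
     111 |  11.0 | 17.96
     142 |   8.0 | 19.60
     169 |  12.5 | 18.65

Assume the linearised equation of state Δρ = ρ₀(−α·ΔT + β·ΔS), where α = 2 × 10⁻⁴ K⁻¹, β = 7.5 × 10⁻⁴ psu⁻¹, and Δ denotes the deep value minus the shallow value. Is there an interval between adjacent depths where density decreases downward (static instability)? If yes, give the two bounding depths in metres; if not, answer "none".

142–169 m

Evaluate Δρ/ρ₀ = −αΔT + βΔS across each adjacent pair:
  6–111 m: −αΔT+βΔS = −(2 × 10⁻⁴)(-8.1)+(7.5 × 10⁻⁴)(-1.56) = 4.5 × 10⁻⁴ → stable
  111–142 m: −αΔT+βΔS = −(2 × 10⁻⁴)(-3.0)+(7.5 × 10⁻⁴)(+1.64) = 1.8 × 10⁻³ → stable
  142–169 m: −αΔT+βΔS = −(2 × 10⁻⁴)(+4.5)+(7.5 × 10⁻⁴)(-0.95) = -1.6 × 10⁻³ → UNSTABLE
The 142–169 m interval has Δρ < 0: lighter water underlies denser water.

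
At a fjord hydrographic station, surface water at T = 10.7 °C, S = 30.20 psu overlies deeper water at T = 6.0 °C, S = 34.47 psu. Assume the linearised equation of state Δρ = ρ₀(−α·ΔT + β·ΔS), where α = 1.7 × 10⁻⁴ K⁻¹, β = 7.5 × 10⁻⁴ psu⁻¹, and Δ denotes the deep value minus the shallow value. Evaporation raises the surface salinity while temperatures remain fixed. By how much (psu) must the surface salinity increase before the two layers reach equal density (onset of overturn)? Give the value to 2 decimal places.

Neutral buoyancy requires −α(T_deep − T_surf) + β(S_deep − S_surf′) = 0.
S_surf′ = S_deep − (α/β)·ΔT = 34.47 − (1.7 × 10⁻⁴/7.5 × 10⁻⁴)·(-4.7) = 35.5353 psu.
Increase required: 35.5353 − 30.20 = 5.3353 psu.

5.34 psu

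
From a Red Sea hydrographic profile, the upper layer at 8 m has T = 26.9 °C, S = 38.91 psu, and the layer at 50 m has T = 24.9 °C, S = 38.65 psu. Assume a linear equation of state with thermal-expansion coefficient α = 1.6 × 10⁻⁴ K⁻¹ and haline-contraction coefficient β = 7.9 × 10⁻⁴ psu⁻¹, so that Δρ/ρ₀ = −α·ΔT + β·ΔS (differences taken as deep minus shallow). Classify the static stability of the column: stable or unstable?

stable

ΔT = 24.9 − 26.9 = -2.0 K and ΔS = 38.65 − 38.91 = -0.26 psu (deep − shallow).
−αΔT = 3.20 × 10⁻⁴; βΔS = -2.054 × 10⁻⁴; sum Δρ/ρ₀ = 1.146 × 10⁻⁴.
Δρ/ρ₀ > 0, so Δρ > 0: deeper water is denser → statically stable.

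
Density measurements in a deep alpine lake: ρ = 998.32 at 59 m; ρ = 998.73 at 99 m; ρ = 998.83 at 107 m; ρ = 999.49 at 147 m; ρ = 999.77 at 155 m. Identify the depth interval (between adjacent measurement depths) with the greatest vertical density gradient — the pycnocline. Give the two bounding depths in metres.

147–155 m

Compute the density gradient over each adjacent pair:
  59–99 m: Δρ/Δz = 0.41/40 = 0.010 kg m⁻⁴
  99–107 m: Δρ/Δz = 0.10/8 = 0.013 kg m⁻⁴
  107–147 m: Δρ/Δz = 0.66/40 = 0.017 kg m⁻⁴
  147–155 m: Δρ/Δz = 0.28/8 = 0.035 kg m⁻⁴
The largest gradient is in the 147–155 m interval — the pycnocline.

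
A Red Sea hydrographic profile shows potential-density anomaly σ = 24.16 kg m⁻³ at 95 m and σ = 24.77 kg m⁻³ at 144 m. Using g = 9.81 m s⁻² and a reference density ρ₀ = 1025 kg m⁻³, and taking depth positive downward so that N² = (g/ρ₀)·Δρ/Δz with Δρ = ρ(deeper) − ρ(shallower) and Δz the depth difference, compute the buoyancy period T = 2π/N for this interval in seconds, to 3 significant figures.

Δρ = 1024.77 − 1024.16 = 0.61 kg m⁻³ over Δz = 144 − 95 = 49 m.
N² = (9.81/1025) × (0.61/49) = 1.1915 × 10⁻⁴ s⁻².
N = √(1.1915 × 10⁻⁴) = 0.010916 rad s⁻¹, so T = 2π/N = 575.59 s ≈ 576 s.

576 s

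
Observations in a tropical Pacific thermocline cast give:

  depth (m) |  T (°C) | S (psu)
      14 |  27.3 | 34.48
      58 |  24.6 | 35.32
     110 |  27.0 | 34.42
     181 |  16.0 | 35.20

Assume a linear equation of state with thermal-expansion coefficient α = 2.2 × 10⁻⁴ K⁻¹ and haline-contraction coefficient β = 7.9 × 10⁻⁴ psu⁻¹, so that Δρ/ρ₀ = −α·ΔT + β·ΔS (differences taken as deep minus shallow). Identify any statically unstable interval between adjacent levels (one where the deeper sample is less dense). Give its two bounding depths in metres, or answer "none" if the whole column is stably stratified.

58–110 m

Evaluate Δρ/ρ₀ = −αΔT + βΔS across each adjacent pair:
  14–58 m: −αΔT+βΔS = −(2.2 × 10⁻⁴)(-2.7)+(7.9 × 10⁻⁴)(+0.84) = 1.3 × 10⁻³ → stable
  58–110 m: −αΔT+βΔS = −(2.2 × 10⁻⁴)(+2.4)+(7.9 × 10⁻⁴)(-0.90) = -1.2 × 10⁻³ → UNSTABLE
  110–181 m: −αΔT+βΔS = −(2.2 × 10⁻⁴)(-11.0)+(7.9 × 10⁻⁴)(+0.78) = 3.0 × 10⁻³ → stable
The 58–110 m interval has Δρ < 0: lighter water underlies denser water.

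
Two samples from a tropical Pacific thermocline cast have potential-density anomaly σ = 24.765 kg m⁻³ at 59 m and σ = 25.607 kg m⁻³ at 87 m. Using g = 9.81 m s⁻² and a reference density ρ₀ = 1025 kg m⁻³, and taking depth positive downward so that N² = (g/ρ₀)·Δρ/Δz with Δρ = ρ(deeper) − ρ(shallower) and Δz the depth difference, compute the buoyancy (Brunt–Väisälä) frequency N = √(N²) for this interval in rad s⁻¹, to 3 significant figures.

0.0170 rad s⁻¹

Δρ = 1025.607 − 1024.765 = 0.842 kg m⁻³ over Δz = 87 − 59 = 28 m.
N² = (9.81/1025) × (0.842/28) = 2.8781 × 10⁻⁴ s⁻².
N = √(2.8781 × 10⁻⁴) = 0.016965 rad s⁻¹ ≈ 0.0170 rad s⁻¹.
A positive N² confirms static stability across the interval.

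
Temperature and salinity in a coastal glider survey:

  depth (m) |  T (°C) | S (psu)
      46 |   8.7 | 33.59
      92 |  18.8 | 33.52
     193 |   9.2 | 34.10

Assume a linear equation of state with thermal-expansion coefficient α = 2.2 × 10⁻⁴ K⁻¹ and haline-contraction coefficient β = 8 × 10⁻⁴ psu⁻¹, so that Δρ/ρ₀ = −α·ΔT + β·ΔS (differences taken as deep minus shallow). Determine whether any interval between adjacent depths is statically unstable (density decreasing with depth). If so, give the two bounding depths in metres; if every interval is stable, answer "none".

46–92 m

Evaluate Δρ/ρ₀ = −αΔT + βΔS across each adjacent pair:
  46–92 m: −αΔT+βΔS = −(2.2 × 10⁻⁴)(+10.1)+(8 × 10⁻⁴)(-0.07) = -2.3 × 10⁻³ → UNSTABLE
  92–193 m: −αΔT+βΔS = −(2.2 × 10⁻⁴)(-9.6)+(8 × 10⁻⁴)(+0.58) = 2.6 × 10⁻³ → stable
The 46–92 m interval has Δρ < 0: lighter water underlies denser water.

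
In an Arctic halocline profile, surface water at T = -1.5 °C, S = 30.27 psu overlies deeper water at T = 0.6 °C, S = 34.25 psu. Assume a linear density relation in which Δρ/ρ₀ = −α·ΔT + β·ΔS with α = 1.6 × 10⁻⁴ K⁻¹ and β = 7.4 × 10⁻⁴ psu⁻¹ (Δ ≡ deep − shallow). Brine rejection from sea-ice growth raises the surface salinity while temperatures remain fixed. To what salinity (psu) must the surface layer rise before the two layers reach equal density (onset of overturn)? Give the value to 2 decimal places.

Neutral buoyancy requires −α(T_deep − T_surf) + β(S_deep − S_surf′) = 0.
S_surf′ = S_deep − (α/β)·ΔT = 34.25 − (1.6 × 10⁻⁴/7.4 × 10⁻⁴)·(+2.1) = 33.7959 psu.
Increase required: 33.7959 − 30.27 = 3.5259 psu.

33.80 psu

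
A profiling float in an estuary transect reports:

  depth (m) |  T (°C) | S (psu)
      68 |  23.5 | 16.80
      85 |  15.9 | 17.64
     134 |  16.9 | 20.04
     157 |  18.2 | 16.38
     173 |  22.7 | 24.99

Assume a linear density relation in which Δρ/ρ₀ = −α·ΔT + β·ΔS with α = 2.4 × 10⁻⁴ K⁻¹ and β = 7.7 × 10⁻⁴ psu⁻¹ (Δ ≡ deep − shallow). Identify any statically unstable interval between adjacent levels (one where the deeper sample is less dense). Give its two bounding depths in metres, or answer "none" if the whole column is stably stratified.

Evaluate Δρ/ρ₀ = −αΔT + βΔS across each adjacent pair:
  68–85 m: −αΔT+βΔS = −(2.4 × 10⁻⁴)(-7.6)+(7.7 × 10⁻⁴)(+0.84) = 2.5 × 10⁻³ → stable
  85–134 m: −αΔT+βΔS = −(2.4 × 10⁻⁴)(+1.0)+(7.7 × 10⁻⁴)(+2.40) = 1.6 × 10⁻³ → stable
  134–157 m: −αΔT+βΔS = −(2.4 × 10⁻⁴)(+1.3)+(7.7 × 10⁻⁴)(-3.66) = -3.1 × 10⁻³ → UNSTABLE
  157–173 m: −αΔT+βΔS = −(2.4 × 10⁻⁴)(+4.5)+(7.7 × 10⁻⁴)(+8.61) = 5.5 × 10⁻³ → stable
The 134–157 m interval has Δρ < 0: lighter water underlies denser water.

134–157 m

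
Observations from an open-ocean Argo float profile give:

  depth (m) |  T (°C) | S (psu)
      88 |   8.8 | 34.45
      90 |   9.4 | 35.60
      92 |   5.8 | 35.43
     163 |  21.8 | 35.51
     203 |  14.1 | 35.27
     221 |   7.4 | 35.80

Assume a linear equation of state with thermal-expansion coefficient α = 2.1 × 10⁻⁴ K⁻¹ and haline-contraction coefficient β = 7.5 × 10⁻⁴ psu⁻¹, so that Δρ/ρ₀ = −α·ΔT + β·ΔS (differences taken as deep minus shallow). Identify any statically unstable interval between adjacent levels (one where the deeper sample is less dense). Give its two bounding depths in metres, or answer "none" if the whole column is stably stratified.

Evaluate Δρ/ρ₀ = −αΔT + βΔS across each adjacent pair:
  88–90 m: −αΔT+βΔS = −(2.1 × 10⁻⁴)(+0.6)+(7.5 × 10⁻⁴)(+1.15) = 7.4 × 10⁻⁴ → stable
  90–92 m: −αΔT+βΔS = −(2.1 × 10⁻⁴)(-3.6)+(7.5 × 10⁻⁴)(-0.17) = 6.3 × 10⁻⁴ → stable
  92–163 m: −αΔT+βΔS = −(2.1 × 10⁻⁴)(+16.0)+(7.5 × 10⁻⁴)(+0.08) = -3.3 × 10⁻³ → UNSTABLE
  163–203 m: −αΔT+βΔS = −(2.1 × 10⁻⁴)(-7.7)+(7.5 × 10⁻⁴)(-0.24) = 1.4 × 10⁻³ → stable
  203–221 m: −αΔT+βΔS = −(2.1 × 10⁻⁴)(-6.7)+(7.5 × 10⁻⁴)(+0.53) = 1.8 × 10⁻³ → stable
The 92–163 m interval has Δρ < 0: lighter water underlies denser water.

92–163 m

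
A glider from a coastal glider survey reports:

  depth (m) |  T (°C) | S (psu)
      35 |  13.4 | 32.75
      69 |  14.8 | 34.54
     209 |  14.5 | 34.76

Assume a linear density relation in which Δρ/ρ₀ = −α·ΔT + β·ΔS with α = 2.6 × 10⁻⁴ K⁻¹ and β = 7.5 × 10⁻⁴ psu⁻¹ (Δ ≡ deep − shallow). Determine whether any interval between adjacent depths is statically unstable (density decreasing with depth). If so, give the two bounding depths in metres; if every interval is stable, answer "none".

Evaluate Δρ/ρ₀ = −αΔT + βΔS across each adjacent pair:
  35–69 m: −αΔT+βΔS = −(2.6 × 10⁻⁴)(+1.4)+(7.5 × 10⁻⁴)(+1.79) = 9.8 × 10⁻⁴ → stable
  69–209 m: −αΔT+βΔS = −(2.6 × 10⁻⁴)(-0.3)+(7.5 × 10⁻⁴)(+0.22) = 2.4 × 10⁻⁴ → stable
Every interval has Δρ > 0: the column is stably stratified throughout.

none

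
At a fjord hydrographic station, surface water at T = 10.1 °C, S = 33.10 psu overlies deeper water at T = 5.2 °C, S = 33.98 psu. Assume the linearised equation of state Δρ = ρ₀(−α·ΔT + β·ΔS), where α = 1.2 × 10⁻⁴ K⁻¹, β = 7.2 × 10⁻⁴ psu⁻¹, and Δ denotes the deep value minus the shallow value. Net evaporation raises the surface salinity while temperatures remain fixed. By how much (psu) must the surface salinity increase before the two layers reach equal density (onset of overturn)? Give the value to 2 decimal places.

1.70 psu

Neutral buoyancy requires −α(T_deep − T_surf) + β(S_deep − S_surf′) = 0.
S_surf′ = S_deep − (α/β)·ΔT = 33.98 − (1.2 × 10⁻⁴/7.2 × 10⁻⁴)·(-4.9) = 34.7967 psu.
Increase required: 34.7967 − 33.10 = 1.6967 psu.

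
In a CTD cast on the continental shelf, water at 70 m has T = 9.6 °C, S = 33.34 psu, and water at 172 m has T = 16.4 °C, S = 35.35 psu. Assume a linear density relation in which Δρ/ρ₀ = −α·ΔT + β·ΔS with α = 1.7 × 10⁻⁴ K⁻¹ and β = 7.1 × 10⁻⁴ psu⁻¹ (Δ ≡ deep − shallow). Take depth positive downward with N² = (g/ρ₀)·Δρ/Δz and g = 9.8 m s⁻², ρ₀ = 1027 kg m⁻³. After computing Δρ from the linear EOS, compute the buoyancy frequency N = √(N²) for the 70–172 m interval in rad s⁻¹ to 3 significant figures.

ΔT = +6.8 K, ΔS = +2.01 psu (deep − shallow).
Δρ/ρ₀ = −αΔT + βΔS = -1.156 × 10⁻³ + 1.4271 × 10⁻³ = 2.711 × 10⁻⁴, so Δρ ≈ 0.2784 kg m⁻³.
N² = (g/ρ₀)·Δρ/Δz = g·(Δρ/ρ₀)/Δz = 9.8 × 2.711 × 10⁻⁴ / 102 = 2.6047 × 10⁻⁵ s⁻².
N = √(2.6047 × 10⁻⁵) = 5.1036 × 10⁻³ rad s⁻¹ ≈ 5.10 × 10⁻³ rad s⁻¹.

5.10 × 10⁻³ rad s⁻¹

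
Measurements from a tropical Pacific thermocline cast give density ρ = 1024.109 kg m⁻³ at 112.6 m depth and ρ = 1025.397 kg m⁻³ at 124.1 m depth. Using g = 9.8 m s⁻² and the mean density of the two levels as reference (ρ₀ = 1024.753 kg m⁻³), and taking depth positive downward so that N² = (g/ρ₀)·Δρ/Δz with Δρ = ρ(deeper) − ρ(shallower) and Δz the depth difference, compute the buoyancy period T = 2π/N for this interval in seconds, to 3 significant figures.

Δρ = 1025.397 − 1024.109 = 1.288 kg m⁻³ over Δz = 124.1 − 112.6 = 11.5 m.
N² = (9.8/1024.753) × (1.288/11.5) = 1.0711 × 10⁻³ s⁻².
N = √(1.0711 × 10⁻³) = 0.032728 rad s⁻¹, so T = 2π/N = 191.98 s ≈ 192 s.
A positive N² confirms static stability across the interval.

192 s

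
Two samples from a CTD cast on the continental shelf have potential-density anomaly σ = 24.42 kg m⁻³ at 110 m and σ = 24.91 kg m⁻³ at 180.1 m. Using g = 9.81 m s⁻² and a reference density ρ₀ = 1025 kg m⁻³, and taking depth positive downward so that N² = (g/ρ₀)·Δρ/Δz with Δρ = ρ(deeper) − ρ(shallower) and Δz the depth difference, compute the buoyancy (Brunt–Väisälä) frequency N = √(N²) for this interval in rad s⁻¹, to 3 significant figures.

8.18 × 10⁻³ rad s⁻¹

Δρ = 1024.91 − 1024.42 = 0.49 kg m⁻³ over Δz = 180.1 − 110 = 70.1 m.
N² = (9.81/1025) × (0.49/70.1) = 6.6900 × 10⁻⁵ s⁻².
N = √(6.6900 × 10⁻⁵) = 8.1792 × 10⁻³ rad s⁻¹ ≈ 8.18 × 10⁻³ rad s⁻¹.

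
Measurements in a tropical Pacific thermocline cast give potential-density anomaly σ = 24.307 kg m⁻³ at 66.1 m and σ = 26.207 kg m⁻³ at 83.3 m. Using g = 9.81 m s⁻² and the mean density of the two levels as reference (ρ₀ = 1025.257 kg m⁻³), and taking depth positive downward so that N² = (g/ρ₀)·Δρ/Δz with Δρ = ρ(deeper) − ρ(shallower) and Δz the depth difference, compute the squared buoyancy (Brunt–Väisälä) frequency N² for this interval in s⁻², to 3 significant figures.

1.06 × 10⁻³ s⁻²

Δρ = 1026.207 − 1024.307 = 1.900 kg m⁻³ over Δz = 83.3 − 66.1 = 17.2 m.
N² = (9.81/1025.257) × (1.900/17.2) = 1.0570 × 10⁻³ s⁻² ≈ 1.06 × 10⁻³ s⁻².
Since Δρ > 0 the layer is stably stratified.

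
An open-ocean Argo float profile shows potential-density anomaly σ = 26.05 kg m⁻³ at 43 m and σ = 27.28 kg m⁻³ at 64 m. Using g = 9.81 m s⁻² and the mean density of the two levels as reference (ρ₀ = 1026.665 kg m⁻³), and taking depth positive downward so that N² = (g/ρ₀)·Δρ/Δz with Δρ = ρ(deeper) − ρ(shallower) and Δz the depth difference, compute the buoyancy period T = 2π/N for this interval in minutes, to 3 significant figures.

4.43 min

Δρ = 1027.28 − 1026.05 = 1.23 kg m⁻³ over Δz = 64 − 43 = 21 m.
N² = (9.81/1026.665) × (1.23/21) = 5.5966 × 10⁻⁴ s⁻².
N = √(5.5966 × 10⁻⁴) = 0.023657 rad s⁻¹, so T = 2π/N = 265.60 s = 4.4267 min ≈ 4.43 min.
Since Δρ > 0 the layer is stably stratified.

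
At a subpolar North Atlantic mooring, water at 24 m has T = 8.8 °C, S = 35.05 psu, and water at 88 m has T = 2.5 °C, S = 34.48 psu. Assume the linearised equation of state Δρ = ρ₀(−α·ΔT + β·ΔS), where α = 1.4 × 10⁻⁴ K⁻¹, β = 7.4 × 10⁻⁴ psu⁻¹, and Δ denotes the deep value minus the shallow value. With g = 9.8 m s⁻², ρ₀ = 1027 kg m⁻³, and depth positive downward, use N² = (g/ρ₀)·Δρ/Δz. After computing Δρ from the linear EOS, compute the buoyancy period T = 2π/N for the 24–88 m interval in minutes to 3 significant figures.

12.5 min

ΔT = -6.3 K, ΔS = -0.57 psu (deep − shallow).
Δρ/ρ₀ = −αΔT + βΔS = 8.82 × 10⁻⁴ − 4.218 × 10⁻⁴ = 4.602 × 10⁻⁴, so Δρ ≈ 0.4726 kg m⁻³.
N² = (g/ρ₀)·Δρ/Δz = g·(Δρ/ρ₀)/Δz = 9.8 × 4.602 × 10⁻⁴ / 64 = 7.0468 × 10⁻⁵ s⁻².
N = √(7.0468 × 10⁻⁵) = 8.3945 × 10⁻³ rad s⁻¹ → T = 2π/N = 748.49 s = 12.475 min ≈ 12.5 min.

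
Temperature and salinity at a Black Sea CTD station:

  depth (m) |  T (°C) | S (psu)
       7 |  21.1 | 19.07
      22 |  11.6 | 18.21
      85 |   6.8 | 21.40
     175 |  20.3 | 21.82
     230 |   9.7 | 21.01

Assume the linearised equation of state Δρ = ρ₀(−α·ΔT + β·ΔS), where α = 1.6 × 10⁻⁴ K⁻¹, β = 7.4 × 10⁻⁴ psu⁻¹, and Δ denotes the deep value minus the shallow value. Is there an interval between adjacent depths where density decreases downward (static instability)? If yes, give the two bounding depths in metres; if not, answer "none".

85–175 m

Evaluate Δρ/ρ₀ = −αΔT + βΔS across each adjacent pair:
  7–22 m: −αΔT+βΔS = −(1.6 × 10⁻⁴)(-9.5)+(7.4 × 10⁻⁴)(-0.86) = 8.8 × 10⁻⁴ → stable
  22–85 m: −αΔT+βΔS = −(1.6 × 10⁻⁴)(-4.8)+(7.4 × 10⁻⁴)(+3.19) = 3.1 × 10⁻³ → stable
  85–175 m: −αΔT+βΔS = −(1.6 × 10⁻⁴)(+13.5)+(7.4 × 10⁻⁴)(+0.42) = -1.8 × 10⁻³ → UNSTABLE
  175–230 m: −αΔT+βΔS = −(1.6 × 10⁻⁴)(-10.6)+(7.4 × 10⁻⁴)(-0.81) = 1.1 × 10⁻³ → stable
The 85–175 m interval has Δρ < 0: lighter water underlies denser water.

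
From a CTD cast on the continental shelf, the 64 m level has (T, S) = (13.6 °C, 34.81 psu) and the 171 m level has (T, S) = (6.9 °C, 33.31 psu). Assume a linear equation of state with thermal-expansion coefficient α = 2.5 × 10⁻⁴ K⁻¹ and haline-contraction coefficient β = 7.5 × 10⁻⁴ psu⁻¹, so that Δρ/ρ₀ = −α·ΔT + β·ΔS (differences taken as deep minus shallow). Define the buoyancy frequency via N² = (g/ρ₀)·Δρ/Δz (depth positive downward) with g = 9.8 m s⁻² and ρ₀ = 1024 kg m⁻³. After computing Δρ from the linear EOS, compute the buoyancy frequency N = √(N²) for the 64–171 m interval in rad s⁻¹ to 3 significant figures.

ΔT = -6.7 K, ΔS = -1.50 psu (deep − shallow).
Δρ/ρ₀ = −αΔT + βΔS = 1.675 × 10⁻³ − 1.125 × 10⁻³ = 5.50 × 10⁻⁴, so Δρ ≈ 0.5632 kg m⁻³.
N² = (g/ρ₀)·Δρ/Δz = g·(Δρ/ρ₀)/Δz = 9.8 × 5.50 × 10⁻⁴ / 107 = 5.0374 × 10⁻⁵ s⁻².
N = √(5.0374 × 10⁻⁵) = 7.0975 × 10⁻³ rad s⁻¹ ≈ 7.10 × 10⁻³ rad s⁻¹.

7.10 × 10⁻³ rad s⁻¹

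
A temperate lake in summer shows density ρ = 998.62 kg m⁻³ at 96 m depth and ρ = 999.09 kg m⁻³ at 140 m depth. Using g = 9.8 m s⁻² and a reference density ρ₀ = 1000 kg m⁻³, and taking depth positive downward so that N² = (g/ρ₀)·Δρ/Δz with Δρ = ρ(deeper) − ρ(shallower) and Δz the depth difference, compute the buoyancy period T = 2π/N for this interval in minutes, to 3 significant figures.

10.2 min

Δρ = 999.09 − 998.62 = 0.47 kg m⁻³ over Δz = 140 − 96 = 44 m.
N² = (9.8/1000) × (0.47/44) = 1.0468 × 10⁻⁴ s⁻².
N = √(1.0468 × 10⁻⁴) = 0.010231 rad s⁻¹, so T = 2π/N = 614.13 s = 10.236 min ≈ 10.2 min.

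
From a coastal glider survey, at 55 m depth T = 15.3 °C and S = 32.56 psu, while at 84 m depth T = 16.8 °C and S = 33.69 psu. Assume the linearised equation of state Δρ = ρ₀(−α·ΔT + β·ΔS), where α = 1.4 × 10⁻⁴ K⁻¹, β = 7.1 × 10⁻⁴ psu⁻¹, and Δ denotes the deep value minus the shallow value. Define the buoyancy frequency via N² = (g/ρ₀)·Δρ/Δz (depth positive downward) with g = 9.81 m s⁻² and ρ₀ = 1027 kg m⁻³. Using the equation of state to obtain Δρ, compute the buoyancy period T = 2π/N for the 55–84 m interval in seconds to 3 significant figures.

ΔT = +1.5 K, ΔS = +1.13 psu (deep − shallow).
Δρ/ρ₀ = −αΔT + βΔS = -2.10 × 10⁻⁴ + 8.023 × 10⁻⁴ = 5.923 × 10⁻⁴, so Δρ ≈ 0.6083 kg m⁻³.
N² = (g/ρ₀)·Δρ/Δz = g·(Δρ/ρ₀)/Δz = 9.81 × 5.923 × 10⁻⁴ / 29 = 2.0036 × 10⁻⁴ s⁻².
N = √(2.0036 × 10⁻⁴) = 0.014155 rad s⁻¹ → T = 2π/N = 443.88 s ≈ 444 s.

444 s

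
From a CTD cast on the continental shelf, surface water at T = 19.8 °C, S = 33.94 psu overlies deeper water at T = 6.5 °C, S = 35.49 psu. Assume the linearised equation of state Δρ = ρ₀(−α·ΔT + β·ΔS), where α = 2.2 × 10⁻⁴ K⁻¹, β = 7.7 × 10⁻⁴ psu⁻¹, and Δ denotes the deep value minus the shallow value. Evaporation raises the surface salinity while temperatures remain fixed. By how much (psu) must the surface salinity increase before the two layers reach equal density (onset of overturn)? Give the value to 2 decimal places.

5.35 psu

Neutral buoyancy requires −α(T_deep − T_surf) + β(S_deep − S_surf′) = 0.
S_surf′ = S_deep − (α/β)·ΔT = 35.49 − (2.2 × 10⁻⁴/7.7 × 10⁻⁴)·(-13.3) = 39.2900 psu.
Increase required: 39.2900 − 33.94 = 5.3500 psu.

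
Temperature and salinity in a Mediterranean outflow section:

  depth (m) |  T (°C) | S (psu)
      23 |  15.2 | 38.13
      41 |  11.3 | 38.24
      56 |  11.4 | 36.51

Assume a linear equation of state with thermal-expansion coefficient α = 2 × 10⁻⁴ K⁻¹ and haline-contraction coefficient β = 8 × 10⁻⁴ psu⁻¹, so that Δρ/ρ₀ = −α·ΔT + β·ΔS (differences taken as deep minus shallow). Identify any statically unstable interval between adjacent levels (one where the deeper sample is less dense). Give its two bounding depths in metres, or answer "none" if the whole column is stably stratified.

41–56 m

Evaluate Δρ/ρ₀ = −αΔT + βΔS across each adjacent pair:
  23–41 m: −αΔT+βΔS = −(2 × 10⁻⁴)(-3.9)+(8 × 10⁻⁴)(+0.11) = 8.7 × 10⁻⁴ → stable
  41–56 m: −αΔT+βΔS = −(2 × 10⁻⁴)(+0.1)+(8 × 10⁻⁴)(-1.73) = -1.4 × 10⁻³ → UNSTABLE
The 41–56 m interval has Δρ < 0: lighter water underlies denser water.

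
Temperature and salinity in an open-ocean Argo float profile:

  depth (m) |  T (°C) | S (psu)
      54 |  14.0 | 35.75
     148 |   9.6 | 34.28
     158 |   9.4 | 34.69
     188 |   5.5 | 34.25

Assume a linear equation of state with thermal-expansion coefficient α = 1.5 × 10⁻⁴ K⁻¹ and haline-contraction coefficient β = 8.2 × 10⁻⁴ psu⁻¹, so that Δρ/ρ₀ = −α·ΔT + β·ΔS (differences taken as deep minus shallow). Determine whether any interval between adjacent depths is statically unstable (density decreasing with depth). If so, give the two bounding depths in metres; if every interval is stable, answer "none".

54–148 m

Evaluate Δρ/ρ₀ = −αΔT + βΔS across each adjacent pair:
  54–148 m: −αΔT+βΔS = −(1.5 × 10⁻⁴)(-4.4)+(8.2 × 10⁻⁴)(-1.47) = -5.5 × 10⁻⁴ → UNSTABLE
  148–158 m: −αΔT+βΔS = −(1.5 × 10⁻⁴)(-0.2)+(8.2 × 10⁻⁴)(+0.41) = 3.7 × 10⁻⁴ → stable
  158–188 m: −αΔT+βΔS = −(1.5 × 10⁻⁴)(-3.9)+(8.2 × 10⁻⁴)(-0.44) = 2.2 × 10⁻⁴ → stable
The 54–148 m interval has Δρ < 0: lighter water underlies denser water.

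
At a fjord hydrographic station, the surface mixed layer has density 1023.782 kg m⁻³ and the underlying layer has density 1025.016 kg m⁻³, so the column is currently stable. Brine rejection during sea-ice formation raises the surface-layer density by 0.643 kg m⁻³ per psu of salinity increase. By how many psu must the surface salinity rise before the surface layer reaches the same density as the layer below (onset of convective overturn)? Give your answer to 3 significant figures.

Density deficit of the surface layer: 1025.016 − 1023.782 = 1.234 kg m⁻³.
Required change = 1.234 / 0.643 = 1.92 psu.

1.92 psu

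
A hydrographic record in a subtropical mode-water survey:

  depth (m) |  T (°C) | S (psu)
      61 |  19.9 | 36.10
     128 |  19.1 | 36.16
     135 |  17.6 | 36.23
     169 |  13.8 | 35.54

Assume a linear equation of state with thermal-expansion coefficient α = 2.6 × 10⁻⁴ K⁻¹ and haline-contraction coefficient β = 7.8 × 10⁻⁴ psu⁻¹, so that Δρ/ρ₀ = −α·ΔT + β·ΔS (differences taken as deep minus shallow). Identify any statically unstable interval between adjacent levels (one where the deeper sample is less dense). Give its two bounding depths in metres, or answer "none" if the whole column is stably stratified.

none

Evaluate Δρ/ρ₀ = −αΔT + βΔS across each adjacent pair:
  61–128 m: −αΔT+βΔS = −(2.6 × 10⁻⁴)(-0.8)+(7.8 × 10⁻⁴)(+0.06) = 2.5 × 10⁻⁴ → stable
  128–135 m: −αΔT+βΔS = −(2.6 × 10⁻⁴)(-1.5)+(7.8 × 10⁻⁴)(+0.07) = 4.4 × 10⁻⁴ → stable
  135–169 m: −αΔT+βΔS = −(2.6 × 10⁻⁴)(-3.8)+(7.8 × 10⁻⁴)(-0.69) = 4.5 × 10⁻⁴ → stable
Every interval has Δρ > 0: the column is stably stratified throughout.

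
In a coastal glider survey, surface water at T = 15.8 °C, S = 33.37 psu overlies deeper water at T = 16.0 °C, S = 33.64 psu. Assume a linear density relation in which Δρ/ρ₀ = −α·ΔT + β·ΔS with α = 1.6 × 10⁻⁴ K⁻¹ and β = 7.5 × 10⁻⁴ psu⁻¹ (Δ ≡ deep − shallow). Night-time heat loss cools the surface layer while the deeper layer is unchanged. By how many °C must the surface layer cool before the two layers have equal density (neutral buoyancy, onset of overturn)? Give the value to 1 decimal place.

1.1 °C

Neutral buoyancy requires Δρ = 0, i.e. −α(T_deep − T_surf′) + β(S_deep − S_surf) = 0.
T_surf′ = T_deep − (β/α)·ΔS = 16.0 − (7.5 × 10⁻⁴/1.6 × 10⁻⁴)·(+0.27) = 14.734 °C.
Cooling required: 15.8 − (14.734) = 1.066 °C.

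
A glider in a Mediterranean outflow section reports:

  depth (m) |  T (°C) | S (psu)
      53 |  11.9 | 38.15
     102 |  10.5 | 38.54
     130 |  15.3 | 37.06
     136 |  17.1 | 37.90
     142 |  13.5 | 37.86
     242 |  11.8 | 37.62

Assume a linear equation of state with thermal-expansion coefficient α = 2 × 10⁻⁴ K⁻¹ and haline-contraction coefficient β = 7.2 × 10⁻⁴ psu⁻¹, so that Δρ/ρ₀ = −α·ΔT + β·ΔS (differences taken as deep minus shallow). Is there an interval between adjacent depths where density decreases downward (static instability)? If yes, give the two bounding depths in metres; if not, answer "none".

Evaluate Δρ/ρ₀ = −αΔT + βΔS across each adjacent pair:
  53–102 m: −αΔT+βΔS = −(2 × 10⁻⁴)(-1.4)+(7.2 × 10⁻⁴)(+0.39) = 5.6 × 10⁻⁴ → stable
  102–130 m: −αΔT+βΔS = −(2 × 10⁻⁴)(+4.8)+(7.2 × 10⁻⁴)(-1.48) = -2.0 × 10⁻³ → UNSTABLE
  130–136 m: −αΔT+βΔS = −(2 × 10⁻⁴)(+1.8)+(7.2 × 10⁻⁴)(+0.84) = 2.4 × 10⁻⁴ → stable
  136–142 m: −αΔT+βΔS = −(2 × 10⁻⁴)(-3.6)+(7.2 × 10⁻⁴)(-0.04) = 6.9 × 10⁻⁴ → stable
  142–242 m: −αΔT+βΔS = −(2 × 10⁻⁴)(-1.7)+(7.2 × 10⁻⁴)(-0.24) = 1.7 × 10⁻⁴ → stable
The 102–130 m interval has Δρ < 0: lighter water underlies denser water.

102–130 m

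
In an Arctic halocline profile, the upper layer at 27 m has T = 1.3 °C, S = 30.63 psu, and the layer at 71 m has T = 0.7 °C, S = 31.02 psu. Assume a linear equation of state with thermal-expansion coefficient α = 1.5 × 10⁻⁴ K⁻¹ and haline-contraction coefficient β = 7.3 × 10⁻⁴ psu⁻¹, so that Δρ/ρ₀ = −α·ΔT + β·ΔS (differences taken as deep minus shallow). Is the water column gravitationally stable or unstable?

stable

ΔT = 0.7 − 1.3 = -0.6 K and ΔS = 31.02 − 30.63 = +0.39 psu (deep − shallow).
−αΔT = 9.00 × 10⁻⁵; βΔS = 2.847 × 10⁻⁴; sum Δρ/ρ₀ = 3.747 × 10⁻⁴.
Δρ/ρ₀ > 0, so Δρ > 0: deeper water is denser → statically stable.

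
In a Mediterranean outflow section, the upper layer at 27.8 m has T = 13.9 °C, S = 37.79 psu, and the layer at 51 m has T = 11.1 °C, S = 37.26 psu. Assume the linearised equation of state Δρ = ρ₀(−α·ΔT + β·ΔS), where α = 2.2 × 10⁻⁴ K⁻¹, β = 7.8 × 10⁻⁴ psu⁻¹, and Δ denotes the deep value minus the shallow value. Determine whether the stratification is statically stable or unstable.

stable

ΔT = 11.1 − 13.9 = -2.8 K and ΔS = 37.26 − 37.79 = -0.53 psu (deep − shallow).
−αΔT = 6.16 × 10⁻⁴; βΔS = -4.134 × 10⁻⁴; sum Δρ/ρ₀ = 2.026 × 10⁻⁴.
Δρ/ρ₀ > 0, so Δρ > 0: deeper water is denser → statically stable.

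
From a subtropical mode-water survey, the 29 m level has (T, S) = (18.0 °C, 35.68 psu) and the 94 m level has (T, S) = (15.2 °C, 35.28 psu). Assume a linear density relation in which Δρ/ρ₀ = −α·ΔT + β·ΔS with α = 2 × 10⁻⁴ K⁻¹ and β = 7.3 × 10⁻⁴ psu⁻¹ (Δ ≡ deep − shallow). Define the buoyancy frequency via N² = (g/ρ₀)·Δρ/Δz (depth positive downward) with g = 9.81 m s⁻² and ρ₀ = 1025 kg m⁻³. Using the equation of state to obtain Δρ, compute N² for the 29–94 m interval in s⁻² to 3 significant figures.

ΔT = -2.8 K, ΔS = -0.40 psu (deep − shallow).
Δρ/ρ₀ = −αΔT + βΔS = 5.60 × 10⁻⁴ − 2.92 × 10⁻⁴ = 2.68 × 10⁻⁴, so Δρ ≈ 0.2747 kg m⁻³.
N² = (g/ρ₀)·Δρ/Δz = g·(Δρ/ρ₀)/Δz = 9.81 × 2.68 × 10⁻⁴ / 65 = 4.0447 × 10⁻⁵ s⁻² ≈ 4.04 × 10⁻⁵ s⁻².

4.04 × 10⁻⁵ s⁻²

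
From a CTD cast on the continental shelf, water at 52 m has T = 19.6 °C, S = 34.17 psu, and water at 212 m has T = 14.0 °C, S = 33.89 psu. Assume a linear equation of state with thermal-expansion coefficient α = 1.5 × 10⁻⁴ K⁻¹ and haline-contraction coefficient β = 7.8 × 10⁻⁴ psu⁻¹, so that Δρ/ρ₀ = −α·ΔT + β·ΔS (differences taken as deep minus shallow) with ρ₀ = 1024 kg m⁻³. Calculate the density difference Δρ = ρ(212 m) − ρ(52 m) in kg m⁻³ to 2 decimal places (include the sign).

ΔT = -5.6 K, ΔS = -0.28 psu (deep − shallow).
Δρ/ρ₀ = −(1.5 × 10⁻⁴)(-5.6) + (7.8 × 10⁻⁴)(-0.28) = 6.216 × 10⁻⁴.
Δρ = 1024 × (6.216 × 10⁻⁴) = +0.64 kg m⁻³.
Positive Δρ: denser below, stable.

+0.64 kg m⁻³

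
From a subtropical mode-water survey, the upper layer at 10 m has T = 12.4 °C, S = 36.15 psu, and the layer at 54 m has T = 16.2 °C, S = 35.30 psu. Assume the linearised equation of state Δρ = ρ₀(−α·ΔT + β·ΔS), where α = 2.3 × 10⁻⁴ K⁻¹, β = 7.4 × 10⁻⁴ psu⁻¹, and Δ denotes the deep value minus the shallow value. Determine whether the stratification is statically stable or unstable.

ΔT = 16.2 − 12.4 = +3.8 K and ΔS = 35.30 − 36.15 = -0.85 psu (deep − shallow).
−αΔT = -8.74 × 10⁻⁴; βΔS = -6.29 × 10⁻⁴; sum Δρ/ρ₀ = -1.503 × 10⁻³.
Δρ/ρ₀ < 0, so Δρ < 0: deeper water is lighter → statically unstable; the column would overturn.

unstable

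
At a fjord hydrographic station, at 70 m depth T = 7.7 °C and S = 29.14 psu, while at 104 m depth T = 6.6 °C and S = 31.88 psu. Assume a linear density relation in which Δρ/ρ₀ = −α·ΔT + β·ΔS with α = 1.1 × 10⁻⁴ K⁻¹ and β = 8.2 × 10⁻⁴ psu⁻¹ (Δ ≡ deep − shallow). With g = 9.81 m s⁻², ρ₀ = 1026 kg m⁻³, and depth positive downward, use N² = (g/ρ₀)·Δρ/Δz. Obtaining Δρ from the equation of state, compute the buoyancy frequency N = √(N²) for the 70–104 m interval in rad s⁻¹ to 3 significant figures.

ΔT = -1.1 K, ΔS = +2.74 psu (deep − shallow).
Δρ/ρ₀ = −αΔT + βΔS = 1.21 × 10⁻⁴ + 2.2468 × 10⁻³ = 2.3678 × 10⁻³, so Δρ ≈ 2.429 kg m⁻³.
N² = (g/ρ₀)·Δρ/Δz = g·(Δρ/ρ₀)/Δz = 9.81 × 2.3678 × 10⁻³ / 34 = 6.8318 × 10⁻⁴ s⁻².
N = √(6.8318 × 10⁻⁴) = 0.026138 rad s⁻¹ ≈ 0.0261 rad s⁻¹.

0.0261 rad s⁻¹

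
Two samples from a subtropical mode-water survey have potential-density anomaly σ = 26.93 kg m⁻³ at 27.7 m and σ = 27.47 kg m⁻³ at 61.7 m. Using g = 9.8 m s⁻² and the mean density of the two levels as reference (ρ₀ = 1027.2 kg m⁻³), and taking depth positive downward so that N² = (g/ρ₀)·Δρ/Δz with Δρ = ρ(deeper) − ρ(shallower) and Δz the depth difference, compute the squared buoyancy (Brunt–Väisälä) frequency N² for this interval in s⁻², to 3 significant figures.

1.52 × 10⁻⁴ s⁻²

Δρ = 1027.47 − 1026.93 = 0.54 kg m⁻³ over Δz = 61.7 − 27.7 = 34 m.
N² = (9.8/1027.2) × (0.54/34) = 1.5153 × 10⁻⁴ s⁻² ≈ 1.52 × 10⁻⁴ s⁻².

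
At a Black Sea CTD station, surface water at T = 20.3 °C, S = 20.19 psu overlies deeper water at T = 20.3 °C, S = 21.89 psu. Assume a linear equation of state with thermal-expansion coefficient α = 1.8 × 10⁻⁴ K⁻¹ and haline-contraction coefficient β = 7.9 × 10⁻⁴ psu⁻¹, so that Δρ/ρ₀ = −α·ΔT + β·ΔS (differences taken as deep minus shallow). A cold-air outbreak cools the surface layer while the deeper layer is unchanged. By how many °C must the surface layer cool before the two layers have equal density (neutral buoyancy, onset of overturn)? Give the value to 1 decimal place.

Neutral buoyancy requires Δρ = 0, i.e. −α(T_deep − T_surf′) + β(S_deep − S_surf) = 0.
T_surf′ = T_deep − (β/α)·ΔS = 20.3 − (7.9 × 10⁻⁴/1.8 × 10⁻⁴)·(+1.70) = 12.839 °C.
Cooling required: 20.3 − (12.839) = 7.461 °C.

7.5 °C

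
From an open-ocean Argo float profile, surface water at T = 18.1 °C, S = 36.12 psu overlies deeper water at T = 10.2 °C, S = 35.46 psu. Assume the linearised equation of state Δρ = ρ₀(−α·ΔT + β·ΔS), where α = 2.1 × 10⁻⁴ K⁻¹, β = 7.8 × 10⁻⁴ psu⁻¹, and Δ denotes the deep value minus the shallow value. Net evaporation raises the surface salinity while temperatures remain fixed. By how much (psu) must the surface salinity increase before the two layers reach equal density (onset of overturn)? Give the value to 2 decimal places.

Neutral buoyancy requires −α(T_deep − T_surf) + β(S_deep − S_surf′) = 0.
S_surf′ = S_deep − (α/β)·ΔT = 35.46 − (2.1 × 10⁻⁴/7.8 × 10⁻⁴)·(-7.9) = 37.5869 psu.
Increase required: 37.5869 − 36.12 = 1.4669 psu.

1.47 psu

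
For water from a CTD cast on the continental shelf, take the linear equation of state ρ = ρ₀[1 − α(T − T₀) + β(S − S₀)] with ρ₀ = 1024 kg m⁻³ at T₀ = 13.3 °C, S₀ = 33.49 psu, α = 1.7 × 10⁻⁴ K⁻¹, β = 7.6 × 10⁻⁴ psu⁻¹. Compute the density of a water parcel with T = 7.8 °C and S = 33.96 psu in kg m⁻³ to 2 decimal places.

T − T₀ = -5.5 K, S − S₀ = +0.47 psu.
Bracket = 1 − α·(-5.5) + β·(+0.47) = 1 + (1.2922 × 10⁻³) = 1.0012922.
ρ = 1024 × 1.0012922 = 1025.32 kg m⁻³.

1025.32 kg m⁻³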